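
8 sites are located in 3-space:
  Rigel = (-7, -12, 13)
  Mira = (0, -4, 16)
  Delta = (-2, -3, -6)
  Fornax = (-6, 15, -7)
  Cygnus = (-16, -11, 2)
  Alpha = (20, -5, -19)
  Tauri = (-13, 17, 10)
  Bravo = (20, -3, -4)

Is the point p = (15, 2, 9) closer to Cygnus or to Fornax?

Compare squared distances:
d²(p, Cygnus) = (15−(-16))² + (2−(-11))² + (9−2)² = 961 + 169 + 49 = 1179
d²(p, Fornax) = (15−(-6))² + (2−15)² + (9−(-7))² = 441 + 169 + 256 = 866
1179 > 866, so Fornax is closer.

Fornax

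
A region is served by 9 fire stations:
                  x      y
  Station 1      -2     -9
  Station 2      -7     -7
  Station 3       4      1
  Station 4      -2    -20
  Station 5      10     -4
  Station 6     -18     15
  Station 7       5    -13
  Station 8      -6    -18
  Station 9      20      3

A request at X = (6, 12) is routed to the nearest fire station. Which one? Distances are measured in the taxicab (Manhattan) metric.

Station 3

d(X, Station 1) = |6−(-2)| + |12−(-9)| = 8 + 21 = 29
d(X, Station 2) = |6−(-7)| + |12−(-7)| = 13 + 19 = 32
d(X, Station 3) = |6−4| + |12−1| = 2 + 11 = 13
d(X, Station 4) = |6−(-2)| + |12−(-20)| = 8 + 32 = 40
d(X, Station 5) = |6−10| + |12−(-4)| = 4 + 16 = 20
d(X, Station 6) = |6−(-18)| + |12−15| = 24 + 3 = 27
d(X, Station 7) = |6−5| + |12−(-13)| = 1 + 25 = 26
d(X, Station 8) = |6−(-6)| + |12−(-18)| = 12 + 30 = 42
d(X, Station 9) = |6−20| + |12−3| = 14 + 9 = 23
Minimum is at Station 3.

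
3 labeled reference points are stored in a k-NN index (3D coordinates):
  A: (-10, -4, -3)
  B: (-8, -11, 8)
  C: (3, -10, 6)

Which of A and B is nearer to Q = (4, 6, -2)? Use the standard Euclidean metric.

Compare squared distances:
|QA|² = (4−(-10))² + (6−(-4))² + (-2−(-3))² = 196 + 100 + 1 = 297
|QB|² = (4−(-8))² + (6−(-11))² + (-2−8)² = 144 + 289 + 100 = 533
297 < 533, so A is closer.

A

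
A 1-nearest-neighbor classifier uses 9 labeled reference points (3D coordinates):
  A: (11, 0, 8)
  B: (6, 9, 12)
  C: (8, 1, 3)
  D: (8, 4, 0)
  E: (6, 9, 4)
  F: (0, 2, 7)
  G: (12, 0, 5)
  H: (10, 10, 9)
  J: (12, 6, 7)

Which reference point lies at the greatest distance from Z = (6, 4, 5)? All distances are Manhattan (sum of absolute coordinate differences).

d(Z,A) = 5 + 4 + 3 = 12
d(Z,B) = 0 + 5 + 7 = 12
d(Z,C) = 2 + 3 + 2 = 7
d(Z,D) = 2 + 0 + 5 = 7
d(Z,E) = 0 + 5 + 1 = 6
d(Z,F) = 6 + 2 + 2 = 10
d(Z,G) = 6 + 4 + 0 = 10
d(Z,H) = 4 + 6 + 4 = 14
d(Z,J) = 6 + 2 + 2 = 10
The largest is to H.

H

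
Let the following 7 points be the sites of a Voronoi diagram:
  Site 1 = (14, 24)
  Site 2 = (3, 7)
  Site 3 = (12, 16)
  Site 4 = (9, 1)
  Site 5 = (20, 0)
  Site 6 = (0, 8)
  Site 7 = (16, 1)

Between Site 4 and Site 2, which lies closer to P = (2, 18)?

Site 2

Compare squared distances:
d²(P, Site 4) = (2−9)² + (18−1)² = 49 + 289 = 338
d²(P, Site 2) = (2−3)² + (18−7)² = 1 + 121 = 122
338 > 122, so Site 2 is closer.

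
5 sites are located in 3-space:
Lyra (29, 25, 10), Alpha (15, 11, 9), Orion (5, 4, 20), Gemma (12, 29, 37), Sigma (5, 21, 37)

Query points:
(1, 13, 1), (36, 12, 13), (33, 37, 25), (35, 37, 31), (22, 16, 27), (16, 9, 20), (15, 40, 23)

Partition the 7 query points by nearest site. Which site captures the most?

(1, 13, 1) — d² to each: Lyra:1009, Alpha:264, Orion:458, Gemma:1673, Sigma:1376 → nearest is Alpha
(36, 12, 13) — d² to each: Lyra:227, Alpha:458, Orion:1074, Gemma:1441, Sigma:1618 → nearest is Lyra
(33, 37, 25) — d² to each: Lyra:385, Alpha:1256, Orion:1898, Gemma:649, Sigma:1184 → nearest is Lyra
(35, 37, 31) — d² to each: Lyra:621, Alpha:1560, Orion:2110, Gemma:629, Sigma:1192 → nearest is Lyra
(22, 16, 27) — d² to each: Lyra:419, Alpha:398, Orion:482, Gemma:369, Sigma:414 → nearest is Gemma
(16, 9, 20) — d² to each: Lyra:525, Alpha:126, Orion:146, Gemma:705, Sigma:554 → nearest is Alpha
(15, 40, 23) — d² to each: Lyra:590, Alpha:1037, Orion:1405, Gemma:326, Sigma:657 → nearest is Gemma
Tally — Lyra:3, Alpha:2, Gemma:2. Lyra captures the most (3).

Lyra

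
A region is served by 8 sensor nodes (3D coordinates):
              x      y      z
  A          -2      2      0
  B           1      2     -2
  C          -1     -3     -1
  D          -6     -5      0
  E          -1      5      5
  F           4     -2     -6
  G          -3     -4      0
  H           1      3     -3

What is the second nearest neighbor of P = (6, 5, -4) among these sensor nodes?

Squared Euclidean distances:
|PA|² = (6−(-2))² + (5−2)² + (-4−0)² = 64 + 9 + 16 = 89
|PB|² = (6−1)² + (5−2)² + (-4−(-2))² = 25 + 9 + 4 = 38
|PC|² = (6−(-1))² + (5−(-3))² + (-4−(-1))² = 49 + 64 + 9 = 122
|PD|² = (6−(-6))² + (5−(-5))² + (-4−0)² = 144 + 100 + 16 = 260
|PE|² = (6−(-1))² + (5−5)² + (-4−5)² = 49 + 0 + 81 = 130
|PF|² = (6−4)² + (5−(-2))² + (-4−(-6))² = 4 + 49 + 4 = 57
|PG|² = (6−(-3))² + (5−(-4))² + (-4−0)² = 81 + 81 + 16 = 178
|PH|² = (6−1)² + (5−3)² + (-4−(-3))² = 25 + 4 + 1 = 30
Sorted ascending: H, B, F, … — the second-nearest is B.

B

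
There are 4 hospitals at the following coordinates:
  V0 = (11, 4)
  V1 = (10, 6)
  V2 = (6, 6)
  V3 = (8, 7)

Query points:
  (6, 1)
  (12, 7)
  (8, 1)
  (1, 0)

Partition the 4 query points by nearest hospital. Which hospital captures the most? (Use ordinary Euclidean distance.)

(6, 1) — d² to each: V0:34, V1:41, V2:25, V3:40 → nearest is V2
(12, 7) — d² to each: V0:10, V1:5, V2:37, V3:16 → nearest is V1
(8, 1) — d² to each: V0:18, V1:29, V2:29, V3:36 → nearest is V0
(1, 0) — d² to each: V0:116, V1:117, V2:61, V3:98 → nearest is V2
Tally — V0:1, V1:1, V2:2. V2 captures the most (2).

V2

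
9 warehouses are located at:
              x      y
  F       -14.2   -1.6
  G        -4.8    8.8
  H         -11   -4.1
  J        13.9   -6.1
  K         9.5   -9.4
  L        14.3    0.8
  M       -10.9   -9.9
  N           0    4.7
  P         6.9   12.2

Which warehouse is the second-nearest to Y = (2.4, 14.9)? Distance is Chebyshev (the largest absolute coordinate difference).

d(Y,F) = max(16.6, 16.5) = 16.6
d(Y,G) = max(7.2, 6.1) = 7.2
d(Y,H) = max(13.4, 19) = 19
d(Y,J) = max(11.5, 21) = 21
d(Y,K) = max(7.1, 24.3) = 24.3
d(Y,L) = max(11.9, 14.1) = 14.1
d(Y,M) = max(13.3, 24.8) = 24.8
d(Y,N) = max(2.4, 10.2) = 10.2
d(Y,P) = max(4.5, 2.7) = 4.5
Sorted ascending: P, G, N, … — the second-nearest is G.

G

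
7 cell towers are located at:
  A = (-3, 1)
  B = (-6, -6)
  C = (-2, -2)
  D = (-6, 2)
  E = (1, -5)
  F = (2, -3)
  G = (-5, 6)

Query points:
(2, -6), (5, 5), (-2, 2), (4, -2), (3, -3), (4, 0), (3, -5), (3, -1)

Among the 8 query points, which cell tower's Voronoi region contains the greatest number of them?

(2, -6) — d² to each: A:74, B:64, C:32, D:128, E:2, F:9, G:193 → nearest is E
(5, 5) — d² to each: A:80, B:242, C:98, D:130, E:116, F:73, G:101 → nearest is F
(-2, 2) — d² to each: A:2, B:80, C:16, D:16, E:58, F:41, G:25 → nearest is A
(4, -2) — d² to each: A:58, B:116, C:36, D:116, E:18, F:5, G:145 → nearest is F
(3, -3) — d² to each: A:52, B:90, C:26, D:106, E:8, F:1, G:145 → nearest is F
(4, 0) — d² to each: A:50, B:136, C:40, D:104, E:34, F:13, G:117 → nearest is F
(3, -5) — d² to each: A:72, B:82, C:34, D:130, E:4, F:5, G:185 → nearest is E
(3, -1) — d² to each: A:40, B:106, C:26, D:90, E:20, F:5, G:113 → nearest is F
Tally — A:1, E:2, F:5. F captures the most (5).

F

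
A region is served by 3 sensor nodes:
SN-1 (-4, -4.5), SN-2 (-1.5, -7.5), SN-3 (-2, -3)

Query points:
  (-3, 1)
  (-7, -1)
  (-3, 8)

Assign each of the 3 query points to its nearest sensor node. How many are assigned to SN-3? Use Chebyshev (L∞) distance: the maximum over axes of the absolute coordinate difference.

(-3, 1) — d to each: SN-1:5.5, SN-2:8.5, SN-3:4 → nearest is SN-3
(-7, -1) — d to each: SN-1:3.5, SN-2:6.5, SN-3:5 → nearest is SN-1
(-3, 8) — d to each: SN-1:12.5, SN-2:15.5, SN-3:11 → nearest is SN-3
2 of the 3 points have SN-3 as nearest.

2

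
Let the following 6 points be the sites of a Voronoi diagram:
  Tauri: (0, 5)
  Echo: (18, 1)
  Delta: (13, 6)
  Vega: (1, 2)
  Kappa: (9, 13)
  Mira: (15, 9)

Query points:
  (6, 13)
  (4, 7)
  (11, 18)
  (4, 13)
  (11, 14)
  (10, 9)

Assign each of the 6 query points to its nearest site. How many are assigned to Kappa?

5

(6, 13) — d² to each: Tauri:100, Echo:288, Delta:98, Vega:146, Kappa:9, Mira:97 → nearest is Kappa
(4, 7) — d² to each: Tauri:20, Echo:232, Delta:82, Vega:34, Kappa:61, Mira:125 → nearest is Tauri
(11, 18) — d² to each: Tauri:290, Echo:338, Delta:148, Vega:356, Kappa:29, Mira:97 → nearest is Kappa
(4, 13) — d² to each: Tauri:80, Echo:340, Delta:130, Vega:130, Kappa:25, Mira:137 → nearest is Kappa
(11, 14) — d² to each: Tauri:202, Echo:218, Delta:68, Vega:244, Kappa:5, Mira:41 → nearest is Kappa
(10, 9) — d² to each: Tauri:116, Echo:128, Delta:18, Vega:130, Kappa:17, Mira:25 → nearest is Kappa
5 of the 6 points have Kappa as nearest.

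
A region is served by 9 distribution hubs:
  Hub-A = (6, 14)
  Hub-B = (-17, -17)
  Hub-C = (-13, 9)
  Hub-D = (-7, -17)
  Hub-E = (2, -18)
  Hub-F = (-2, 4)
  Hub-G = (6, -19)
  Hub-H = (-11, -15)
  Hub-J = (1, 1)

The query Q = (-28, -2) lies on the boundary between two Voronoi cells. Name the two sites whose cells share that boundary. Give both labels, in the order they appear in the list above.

Squared distances from Q to each site:
d²(Q, Hub-A) = (-28−6)² + (-2−14)² = 1156 + 256 = 1412
d²(Q, Hub-B) = (-28−(-17))² + (-2−(-17))² = 121 + 225 = 346
d²(Q, Hub-C) = (-28−(-13))² + (-2−9)² = 225 + 121 = 346
d²(Q, Hub-D) = (-28−(-7))² + (-2−(-17))² = 441 + 225 = 666
d²(Q, Hub-E) = (-28−2)² + (-2−(-18))² = 900 + 256 = 1156
d²(Q, Hub-F) = (-28−(-2))² + (-2−4)² = 676 + 36 = 712
d²(Q, Hub-G) = (-28−6)² + (-2−(-19))² = 1156 + 289 = 1445
d²(Q, Hub-H) = (-28−(-11))² + (-2−(-15))² = 289 + 169 = 458
d²(Q, Hub-J) = (-28−1)² + (-2−1)² = 841 + 9 = 850
Q is equidistant from Hub-B and Hub-C (both at squared distance 346), and every other site is strictly farther — so Q lies on the Hub-B–Hub-C Voronoi edge.

Hub-B and Hub-C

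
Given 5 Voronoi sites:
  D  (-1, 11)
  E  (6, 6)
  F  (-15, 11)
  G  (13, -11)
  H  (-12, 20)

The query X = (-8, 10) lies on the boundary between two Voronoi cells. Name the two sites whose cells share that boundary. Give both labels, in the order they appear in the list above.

D and F

Squared distances from X to each site:
|XD|² = (-8−(-1))² + (10−11)² = 49 + 1 = 50
|XE|² = (-8−6)² + (10−6)² = 196 + 16 = 212
|XF|² = (-8−(-15))² + (10−11)² = 49 + 1 = 50
|XG|² = (-8−13)² + (10−(-11))² = 441 + 441 = 882
|XH|² = (-8−(-12))² + (10−20)² = 16 + 100 = 116
X is equidistant from D and F (both at squared distance 50), and every other site is strictly farther — so X lies on the D–F Voronoi edge.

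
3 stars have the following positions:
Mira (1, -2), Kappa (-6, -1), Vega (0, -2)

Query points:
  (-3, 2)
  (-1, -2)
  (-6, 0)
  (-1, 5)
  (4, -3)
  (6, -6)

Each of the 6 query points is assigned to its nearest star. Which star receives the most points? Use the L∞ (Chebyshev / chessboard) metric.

Kappa

(-3, 2) — d to each: Mira:4, Kappa:3, Vega:4 → nearest is Kappa
(-1, -2) — d to each: Mira:2, Kappa:5, Vega:1 → nearest is Vega
(-6, 0) — d to each: Mira:7, Kappa:1, Vega:6 → nearest is Kappa
(-1, 5) — d to each: Mira:7, Kappa:6, Vega:7 → nearest is Kappa
(4, -3) — d to each: Mira:3, Kappa:10, Vega:4 → nearest is Mira
(6, -6) — d to each: Mira:5, Kappa:12, Vega:6 → nearest is Mira
Tally — Mira:2, Kappa:3, Vega:1. Kappa captures the most (3).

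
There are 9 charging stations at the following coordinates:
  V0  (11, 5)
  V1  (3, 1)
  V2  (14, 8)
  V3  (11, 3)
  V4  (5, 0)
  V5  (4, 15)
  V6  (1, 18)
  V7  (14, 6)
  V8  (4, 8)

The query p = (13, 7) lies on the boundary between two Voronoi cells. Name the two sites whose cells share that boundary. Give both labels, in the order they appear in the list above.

V2 and V7

Squared distances from p to each site:
|pV0|² = 4 + 4 = 8
|pV1|² = 100 + 36 = 136
|pV2|² = 1 + 1 = 2
|pV3|² = 4 + 16 = 20
|pV4|² = 64 + 49 = 113
|pV5|² = 81 + 64 = 145
|pV6|² = 144 + 121 = 265
|pV7|² = 1 + 1 = 2
|pV8|² = 81 + 1 = 82
p is equidistant from V2 and V7 (both at squared distance 2), and every other site is strictly farther — so p lies on the V2–V7 Voronoi edge.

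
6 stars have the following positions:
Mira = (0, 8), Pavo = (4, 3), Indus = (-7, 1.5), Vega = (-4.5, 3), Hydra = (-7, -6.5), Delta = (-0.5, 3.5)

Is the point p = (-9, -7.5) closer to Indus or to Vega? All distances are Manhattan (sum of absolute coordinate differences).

d(p, Indus) = |-9−(-7)| + |-7.5−1.5| = 2 + 9 = 11
d(p, Vega) = |-9−(-4.5)| + |-7.5−3| = 4.5 + 10.5 = 15
11 < 15, so Indus is closer.

Indus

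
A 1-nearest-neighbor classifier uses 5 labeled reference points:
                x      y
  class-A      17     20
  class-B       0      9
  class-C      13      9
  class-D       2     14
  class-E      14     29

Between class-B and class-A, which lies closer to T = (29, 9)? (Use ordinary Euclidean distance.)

class-A

Compare squared distances:
d²(T, class-B) = (29−0)² + (9−9)² = 841 + 0 = 841
d²(T, class-A) = (29−17)² + (9−20)² = 144 + 121 = 265
841 > 265, so class-A is closer.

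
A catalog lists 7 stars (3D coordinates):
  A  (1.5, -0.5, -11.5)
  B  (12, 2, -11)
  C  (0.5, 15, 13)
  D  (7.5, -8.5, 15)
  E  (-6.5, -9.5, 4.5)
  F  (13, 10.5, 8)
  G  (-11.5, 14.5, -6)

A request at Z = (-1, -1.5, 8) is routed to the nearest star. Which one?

E

Squared Euclidean distances:
|ZA|² = (-1−1.5)² + (-1.5−(-0.5))² + (8−(-11.5))² = 6.25 + 1 + 380.25 = 387.5
|ZB|² = (-1−12)² + (-1.5−2)² + (8−(-11))² = 169 + 12.25 + 361 = 542.25
|ZC|² = (-1−0.5)² + (-1.5−15)² + (8−13)² = 2.25 + 272.25 + 25 = 299.5
|ZD|² = (-1−7.5)² + (-1.5−(-8.5))² + (8−15)² = 72.25 + 49 + 49 = 170.25
|ZE|² = (-1−(-6.5))² + (-1.5−(-9.5))² + (8−4.5)² = 30.25 + 64 + 12.25 = 106.5
|ZF|² = (-1−13)² + (-1.5−10.5)² + (8−8)² = 196 + 144 + 0 = 340
|ZG|² = (-1−(-11.5))² + (-1.5−14.5)² + (8−(-6))² = 110.25 + 256 + 196 = 562.25
E is nearest.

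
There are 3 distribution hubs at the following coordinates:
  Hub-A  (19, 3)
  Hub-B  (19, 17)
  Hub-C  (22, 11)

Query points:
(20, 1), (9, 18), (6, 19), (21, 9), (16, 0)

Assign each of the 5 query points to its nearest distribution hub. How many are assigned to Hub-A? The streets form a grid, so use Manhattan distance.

(20, 1) — d to each: Hub-A:3, Hub-B:17, Hub-C:12 → nearest is Hub-A
(9, 18) — d to each: Hub-A:25, Hub-B:11, Hub-C:20 → nearest is Hub-B
(6, 19) — d to each: Hub-A:29, Hub-B:15, Hub-C:24 → nearest is Hub-B
(21, 9) — d to each: Hub-A:8, Hub-B:10, Hub-C:3 → nearest is Hub-C
(16, 0) — d to each: Hub-A:6, Hub-B:20, Hub-C:17 → nearest is Hub-A
2 of the 5 points have Hub-A as nearest.

2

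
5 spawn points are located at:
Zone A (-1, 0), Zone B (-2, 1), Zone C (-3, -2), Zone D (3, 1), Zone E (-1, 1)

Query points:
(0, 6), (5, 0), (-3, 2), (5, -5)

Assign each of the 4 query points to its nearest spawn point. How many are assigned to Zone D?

(0, 6) — d² to each: Zone A:37, Zone B:29, Zone C:73, Zone D:34, Zone E:26 → nearest is Zone E
(5, 0) — d² to each: Zone A:36, Zone B:50, Zone C:68, Zone D:5, Zone E:37 → nearest is Zone D
(-3, 2) — d² to each: Zone A:8, Zone B:2, Zone C:16, Zone D:37, Zone E:5 → nearest is Zone B
(5, -5) — d² to each: Zone A:61, Zone B:85, Zone C:73, Zone D:40, Zone E:72 → nearest is Zone D
2 of the 4 points have Zone D as nearest.

2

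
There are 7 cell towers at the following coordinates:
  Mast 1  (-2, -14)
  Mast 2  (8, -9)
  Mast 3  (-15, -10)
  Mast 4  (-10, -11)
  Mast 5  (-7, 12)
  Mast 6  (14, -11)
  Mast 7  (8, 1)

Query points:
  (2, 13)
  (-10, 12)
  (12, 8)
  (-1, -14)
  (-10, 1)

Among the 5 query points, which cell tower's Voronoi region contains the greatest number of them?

Mast 5

(2, 13) — d² to each: Mast 1:745, Mast 2:520, Mast 3:818, Mast 4:720, Mast 5:82, Mast 6:720, Mast 7:180 → nearest is Mast 5
(-10, 12) — d² to each: Mast 1:740, Mast 2:765, Mast 3:509, Mast 4:529, Mast 5:9, Mast 6:1105, Mast 7:445 → nearest is Mast 5
(12, 8) — d² to each: Mast 1:680, Mast 2:305, Mast 3:1053, Mast 4:845, Mast 5:377, Mast 6:365, Mast 7:65 → nearest is Mast 7
(-1, -14) — d² to each: Mast 1:1, Mast 2:106, Mast 3:212, Mast 4:90, Mast 5:712, Mast 6:234, Mast 7:306 → nearest is Mast 1
(-10, 1) — d² to each: Mast 1:289, Mast 2:424, Mast 3:146, Mast 4:144, Mast 5:130, Mast 6:720, Mast 7:324 → nearest is Mast 5
Tally — Mast 1:1, Mast 5:3, Mast 7:1. Mast 5 captures the most (3).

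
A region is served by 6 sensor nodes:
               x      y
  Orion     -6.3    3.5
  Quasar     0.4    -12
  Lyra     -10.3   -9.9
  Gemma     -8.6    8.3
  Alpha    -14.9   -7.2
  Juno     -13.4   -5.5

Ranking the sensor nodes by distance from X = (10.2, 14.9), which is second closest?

Compare squared distances (the ordering matches that of the actual distances):
d²(X, Orion) = (10.2−(-6.3))² + (14.9−3.5)² = 272.25 + 129.96 = 402.21
d²(X, Quasar) = (10.2−0.4)² + (14.9−(-12))² = 96.04 + 723.61 = 819.65
d²(X, Lyra) = (10.2−(-10.3))² + (14.9−(-9.9))² = 420.25 + 615.04 = 1035.29
d²(X, Gemma) = (10.2−(-8.6))² + (14.9−8.3)² = 353.44 + 43.56 = 397
d²(X, Alpha) = (10.2−(-14.9))² + (14.9−(-7.2))² = 630.01 + 488.41 = 1118.42
d²(X, Juno) = (10.2−(-13.4))² + (14.9−(-5.5))² = 556.96 + 416.16 = 973.12
Sorted ascending: Gemma, Orion, Quasar, … — the second-nearest is Orion.

Orion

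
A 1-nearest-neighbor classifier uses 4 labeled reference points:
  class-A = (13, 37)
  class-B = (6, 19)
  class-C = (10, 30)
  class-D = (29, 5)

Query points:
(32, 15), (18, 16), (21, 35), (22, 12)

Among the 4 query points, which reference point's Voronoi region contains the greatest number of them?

(32, 15) — d² to each: class-A:845, class-B:692, class-C:709, class-D:109 → nearest is class-D
(18, 16) — d² to each: class-A:466, class-B:153, class-C:260, class-D:242 → nearest is class-B
(21, 35) — d² to each: class-A:68, class-B:481, class-C:146, class-D:964 → nearest is class-A
(22, 12) — d² to each: class-A:706, class-B:305, class-C:468, class-D:98 → nearest is class-D
Tally — class-A:1, class-B:1, class-D:2. class-D captures the most (2).

class-D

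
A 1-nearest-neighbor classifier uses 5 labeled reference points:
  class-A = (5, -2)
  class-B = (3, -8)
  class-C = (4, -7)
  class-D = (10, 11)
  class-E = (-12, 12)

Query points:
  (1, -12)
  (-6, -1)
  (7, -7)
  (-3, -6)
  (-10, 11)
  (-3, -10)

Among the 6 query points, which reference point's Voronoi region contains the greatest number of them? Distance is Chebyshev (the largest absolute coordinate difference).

(1, -12) — d to each: class-A:10, class-B:4, class-C:5, class-D:23, class-E:24 → nearest is class-B
(-6, -1) — d to each: class-A:11, class-B:9, class-C:10, class-D:16, class-E:13 → nearest is class-B
(7, -7) — d to each: class-A:5, class-B:4, class-C:3, class-D:18, class-E:19 → nearest is class-C
(-3, -6) — d to each: class-A:8, class-B:6, class-C:7, class-D:17, class-E:18 → nearest is class-B
(-10, 11) — d to each: class-A:15, class-B:19, class-C:18, class-D:20, class-E:2 → nearest is class-E
(-3, -10) — d to each: class-A:8, class-B:6, class-C:7, class-D:21, class-E:22 → nearest is class-B
Tally — class-B:4, class-C:1, class-E:1. class-B captures the most (4).

class-B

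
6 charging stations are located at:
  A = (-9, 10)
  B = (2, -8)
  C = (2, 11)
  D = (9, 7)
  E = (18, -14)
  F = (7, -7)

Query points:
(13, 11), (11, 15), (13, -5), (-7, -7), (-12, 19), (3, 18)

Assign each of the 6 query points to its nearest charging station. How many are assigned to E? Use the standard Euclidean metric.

0

(13, 11) — d² to each: A:485, B:482, C:121, D:32, E:650, F:360 → nearest is D
(11, 15) — d² to each: A:425, B:610, C:97, D:68, E:890, F:500 → nearest is D
(13, -5) — d² to each: A:709, B:130, C:377, D:160, E:106, F:40 → nearest is F
(-7, -7) — d² to each: A:293, B:82, C:405, D:452, E:674, F:196 → nearest is B
(-12, 19) — d² to each: A:90, B:925, C:260, D:585, E:1989, F:1037 → nearest is A
(3, 18) — d² to each: A:208, B:677, C:50, D:157, E:1249, F:641 → nearest is C
0 of the 6 points have E as nearest.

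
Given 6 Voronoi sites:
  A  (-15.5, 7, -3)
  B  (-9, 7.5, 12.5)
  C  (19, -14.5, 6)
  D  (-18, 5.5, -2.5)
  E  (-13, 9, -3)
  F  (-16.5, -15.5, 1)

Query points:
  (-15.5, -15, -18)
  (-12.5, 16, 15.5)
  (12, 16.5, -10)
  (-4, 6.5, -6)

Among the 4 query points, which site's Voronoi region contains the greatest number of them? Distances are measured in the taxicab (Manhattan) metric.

E

(-15.5, -15, -18) — d to each: A:37, B:59.5, C:59, D:38.5, E:41.5, F:20.5 → nearest is F
(-12.5, 16, 15.5) — d to each: A:30.5, B:15, C:71.5, D:34, E:26, F:50 → nearest is B
(12, 16.5, -10) — d to each: A:44, B:52.5, C:54, D:48.5, E:39.5, F:71.5 → nearest is E
(-4, 6.5, -6) — d to each: A:15, B:24.5, C:56, D:18.5, E:14.5, F:41.5 → nearest is E
Tally — B:1, E:2, F:1. E captures the most (2).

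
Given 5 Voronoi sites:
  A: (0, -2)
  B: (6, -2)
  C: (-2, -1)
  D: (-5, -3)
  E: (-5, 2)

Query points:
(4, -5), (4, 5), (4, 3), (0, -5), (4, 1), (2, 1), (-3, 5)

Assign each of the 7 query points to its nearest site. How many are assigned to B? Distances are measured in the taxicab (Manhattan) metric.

4

(4, -5) — d to each: A:7, B:5, C:10, D:11, E:16 → nearest is B
(4, 5) — d to each: A:11, B:9, C:12, D:17, E:12 → nearest is B
(4, 3) — d to each: A:9, B:7, C:10, D:15, E:10 → nearest is B
(0, -5) — d to each: A:3, B:9, C:6, D:7, E:12 → nearest is A
(4, 1) — d to each: A:7, B:5, C:8, D:13, E:10 → nearest is B
(2, 1) — d to each: A:5, B:7, C:6, D:11, E:8 → nearest is A
(-3, 5) — d to each: A:10, B:16, C:7, D:10, E:5 → nearest is E
4 of the 7 points have B as nearest.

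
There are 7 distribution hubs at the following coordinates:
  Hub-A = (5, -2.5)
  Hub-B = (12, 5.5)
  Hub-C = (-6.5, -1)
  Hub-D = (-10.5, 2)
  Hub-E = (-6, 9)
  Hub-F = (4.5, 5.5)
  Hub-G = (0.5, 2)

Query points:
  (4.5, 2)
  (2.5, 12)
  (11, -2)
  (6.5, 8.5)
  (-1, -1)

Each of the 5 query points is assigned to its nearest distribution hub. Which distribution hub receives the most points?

(4.5, 2) — d² to each: Hub-A:20.5, Hub-B:68.5, Hub-C:130, Hub-D:225, Hub-E:159.25, Hub-F:12.25, Hub-G:16 → nearest is Hub-F
(2.5, 12) — d² to each: Hub-A:216.5, Hub-B:132.5, Hub-C:250, Hub-D:269, Hub-E:81.25, Hub-F:46.25, Hub-G:104 → nearest is Hub-F
(11, -2) — d² to each: Hub-A:36.25, Hub-B:57.25, Hub-C:307.25, Hub-D:478.25, Hub-E:410, Hub-F:98.5, Hub-G:126.25 → nearest is Hub-A
(6.5, 8.5) — d² to each: Hub-A:123.25, Hub-B:39.25, Hub-C:259.25, Hub-D:331.25, Hub-E:156.5, Hub-F:13, Hub-G:78.25 → nearest is Hub-F
(-1, -1) — d² to each: Hub-A:38.25, Hub-B:211.25, Hub-C:30.25, Hub-D:99.25, Hub-E:125, Hub-F:72.5, Hub-G:11.25 → nearest is Hub-G
Tally — Hub-A:1, Hub-F:3, Hub-G:1. Hub-F captures the most (3).

Hub-F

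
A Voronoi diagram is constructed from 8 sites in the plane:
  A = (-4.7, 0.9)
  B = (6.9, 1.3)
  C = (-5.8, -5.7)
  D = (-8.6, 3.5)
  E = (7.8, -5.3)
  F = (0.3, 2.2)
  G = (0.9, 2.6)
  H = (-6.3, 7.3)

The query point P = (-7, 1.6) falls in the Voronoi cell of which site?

Squared Euclidean distances:
|PA|² = (-7−(-4.7))² + (1.6−0.9)² = 5.29 + 0.49 = 5.78
|PB|² = (-7−6.9)² + (1.6−1.3)² = 193.21 + 0.09 = 193.3
|PC|² = (-7−(-5.8))² + (1.6−(-5.7))² = 1.44 + 53.29 = 54.73
|PD|² = (-7−(-8.6))² + (1.6−3.5)² = 2.56 + 3.61 = 6.17
|PE|² = (-7−7.8)² + (1.6−(-5.3))² = 219.04 + 47.61 = 266.65
|PF|² = (-7−0.3)² + (1.6−2.2)² = 53.29 + 0.36 = 53.65
|PG|² = (-7−0.9)² + (1.6−2.6)² = 62.41 + 1 = 63.41
|PH|² = (-7−(-6.3))² + (1.6−7.3)² = 0.49 + 32.49 = 32.98
The smallest is to A, so P lies in the Voronoi region of A.

A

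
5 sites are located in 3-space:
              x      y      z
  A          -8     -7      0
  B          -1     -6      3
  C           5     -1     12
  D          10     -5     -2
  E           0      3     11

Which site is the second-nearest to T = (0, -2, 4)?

Since √ is increasing, it suffices to compare squared distances:
|TA|² = (0−(-8))² + (-2−(-7))² + (4−0)² = 64 + 25 + 16 = 105
|TB|² = (0−(-1))² + (-2−(-6))² + (4−3)² = 1 + 16 + 1 = 18
|TC|² = (0−5)² + (-2−(-1))² + (4−12)² = 25 + 1 + 64 = 90
|TD|² = (0−10)² + (-2−(-5))² + (4−(-2))² = 100 + 9 + 36 = 145
|TE|² = (0−0)² + (-2−3)² + (4−11)² = 0 + 25 + 49 = 74
Sorted ascending: B, E, C, … — the second-nearest is E.

E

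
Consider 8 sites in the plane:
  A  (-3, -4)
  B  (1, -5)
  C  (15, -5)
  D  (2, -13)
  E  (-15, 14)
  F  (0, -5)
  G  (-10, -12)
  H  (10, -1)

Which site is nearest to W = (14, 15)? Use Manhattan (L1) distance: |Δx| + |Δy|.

H

d(W,A) = 17 + 19 = 36
d(W,B) = 13 + 20 = 33
d(W,C) = 1 + 20 = 21
d(W,D) = 12 + 28 = 40
d(W,E) = 29 + 1 = 30
d(W,F) = 14 + 20 = 34
d(W,G) = 24 + 27 = 51
d(W,H) = 4 + 16 = 20
The smallest is to H, so W lies in the Voronoi region of H.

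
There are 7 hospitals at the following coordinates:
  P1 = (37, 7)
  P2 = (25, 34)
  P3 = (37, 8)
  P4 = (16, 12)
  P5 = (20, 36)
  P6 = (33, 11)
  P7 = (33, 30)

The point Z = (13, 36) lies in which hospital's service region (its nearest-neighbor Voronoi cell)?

Since √ is increasing, it suffices to compare squared distances:
|ZP1|² = (13−37)² + (36−7)² = 576 + 841 = 1417
|ZP2|² = (13−25)² + (36−34)² = 144 + 4 = 148
|ZP3|² = (13−37)² + (36−8)² = 576 + 784 = 1360
|ZP4|² = (13−16)² + (36−12)² = 9 + 576 = 585
|ZP5|² = (13−20)² + (36−36)² = 49 + 0 = 49
|ZP6|² = (13−33)² + (36−11)² = 400 + 625 = 1025
|ZP7|² = (13−33)² + (36−30)² = 400 + 36 = 436
P5 is nearest.

P5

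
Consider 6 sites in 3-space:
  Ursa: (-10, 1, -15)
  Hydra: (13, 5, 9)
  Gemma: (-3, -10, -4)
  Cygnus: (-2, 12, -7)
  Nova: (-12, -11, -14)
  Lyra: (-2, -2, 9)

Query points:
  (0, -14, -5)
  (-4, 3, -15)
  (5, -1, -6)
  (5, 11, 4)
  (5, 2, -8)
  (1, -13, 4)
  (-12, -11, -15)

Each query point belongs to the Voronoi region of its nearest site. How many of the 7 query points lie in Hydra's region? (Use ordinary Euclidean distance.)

1

(0, -14, -5) — d² to each: Ursa:425, Hydra:726, Gemma:26, Cygnus:684, Nova:234, Lyra:344 → nearest is Gemma
(-4, 3, -15) — d² to each: Ursa:40, Hydra:869, Gemma:291, Cygnus:149, Nova:261, Lyra:605 → nearest is Ursa
(5, -1, -6) — d² to each: Ursa:310, Hydra:325, Gemma:149, Cygnus:219, Nova:453, Lyra:275 → nearest is Gemma
(5, 11, 4) — d² to each: Ursa:686, Hydra:125, Gemma:569, Cygnus:171, Nova:1097, Lyra:243 → nearest is Hydra
(5, 2, -8) — d² to each: Ursa:275, Hydra:362, Gemma:224, Cygnus:150, Nova:494, Lyra:354 → nearest is Cygnus
(1, -13, 4) — d² to each: Ursa:678, Hydra:493, Gemma:89, Cygnus:755, Nova:497, Lyra:155 → nearest is Gemma
(-12, -11, -15) — d² to each: Ursa:148, Hydra:1457, Gemma:203, Cygnus:693, Nova:1, Lyra:757 → nearest is Nova
1 of the 7 points has Hydra as nearest.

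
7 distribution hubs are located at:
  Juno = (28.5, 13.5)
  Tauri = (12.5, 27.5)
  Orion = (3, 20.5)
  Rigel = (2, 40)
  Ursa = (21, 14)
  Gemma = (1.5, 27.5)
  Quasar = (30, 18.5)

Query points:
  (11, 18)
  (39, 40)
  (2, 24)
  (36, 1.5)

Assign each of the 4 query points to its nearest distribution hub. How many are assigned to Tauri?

0

(11, 18) — d² to each: Juno:326.5, Tauri:92.5, Orion:70.25, Rigel:565, Ursa:116, Gemma:180.5, Quasar:361.25 → nearest is Orion
(39, 40) — d² to each: Juno:812.5, Tauri:858.5, Orion:1676.25, Rigel:1369, Ursa:1000, Gemma:1562.5, Quasar:543.25 → nearest is Quasar
(2, 24) — d² to each: Juno:812.5, Tauri:122.5, Orion:13.25, Rigel:256, Ursa:461, Gemma:12.5, Quasar:814.25 → nearest is Gemma
(36, 1.5) — d² to each: Juno:200.25, Tauri:1228.25, Orion:1450, Rigel:2638.25, Ursa:381.25, Gemma:1866.25, Quasar:325 → nearest is Juno
0 of the 4 points have Tauri as nearest.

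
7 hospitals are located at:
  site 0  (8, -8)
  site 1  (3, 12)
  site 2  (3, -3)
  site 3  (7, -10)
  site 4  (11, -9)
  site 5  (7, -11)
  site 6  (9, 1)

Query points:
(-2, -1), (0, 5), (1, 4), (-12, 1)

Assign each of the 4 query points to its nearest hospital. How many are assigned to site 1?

(-2, -1) — d² to each: site 0:149, site 1:194, site 2:29, site 3:162, site 4:233, site 5:181, site 6:125 → nearest is site 2
(0, 5) — d² to each: site 0:233, site 1:58, site 2:73, site 3:274, site 4:317, site 5:305, site 6:97 → nearest is site 1
(1, 4) — d² to each: site 0:193, site 1:68, site 2:53, site 3:232, site 4:269, site 5:261, site 6:73 → nearest is site 2
(-12, 1) — d² to each: site 0:481, site 1:346, site 2:241, site 3:482, site 4:629, site 5:505, site 6:441 → nearest is site 2
1 of the 4 points has site 1 as nearest.

1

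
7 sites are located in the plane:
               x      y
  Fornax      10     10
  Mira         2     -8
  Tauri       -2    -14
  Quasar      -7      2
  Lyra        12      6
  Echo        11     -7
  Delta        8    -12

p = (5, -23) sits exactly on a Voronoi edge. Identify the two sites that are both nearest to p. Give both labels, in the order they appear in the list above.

Squared distances from p to each site:
d²(p, Fornax) = (5−10)² + (-23−10)² = 25 + 1089 = 1114
d²(p, Mira) = (5−2)² + (-23−(-8))² = 9 + 225 = 234
d²(p, Tauri) = (5−(-2))² + (-23−(-14))² = 49 + 81 = 130
d²(p, Quasar) = (5−(-7))² + (-23−2)² = 144 + 625 = 769
d²(p, Lyra) = (5−12)² + (-23−6)² = 49 + 841 = 890
d²(p, Echo) = (5−11)² + (-23−(-7))² = 36 + 256 = 292
d²(p, Delta) = (5−8)² + (-23−(-12))² = 9 + 121 = 130
p is equidistant from Tauri and Delta (both at squared distance 130), and every other site is strictly farther — so p lies on the Tauri–Delta Voronoi edge.

Tauri and Delta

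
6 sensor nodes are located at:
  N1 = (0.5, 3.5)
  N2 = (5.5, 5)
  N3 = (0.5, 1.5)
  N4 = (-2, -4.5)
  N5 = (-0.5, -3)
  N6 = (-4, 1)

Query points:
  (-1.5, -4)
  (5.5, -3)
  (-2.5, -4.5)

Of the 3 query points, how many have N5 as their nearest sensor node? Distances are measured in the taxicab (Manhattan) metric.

(-1.5, -4) — d to each: N1:9.5, N2:16, N3:7.5, N4:1, N5:2, N6:7.5 → nearest is N4
(5.5, -3) — d to each: N1:11.5, N2:8, N3:9.5, N4:9, N5:6, N6:13.5 → nearest is N5
(-2.5, -4.5) — d to each: N1:11, N2:17.5, N3:9, N4:0.5, N5:3.5, N6:7 → nearest is N4
1 of the 3 points has N5 as nearest.

1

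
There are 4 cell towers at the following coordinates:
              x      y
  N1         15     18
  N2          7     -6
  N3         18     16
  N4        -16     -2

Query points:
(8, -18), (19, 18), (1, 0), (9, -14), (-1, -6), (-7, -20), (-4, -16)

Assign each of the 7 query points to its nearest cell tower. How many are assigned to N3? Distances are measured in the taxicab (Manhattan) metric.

(8, -18) — d to each: N1:43, N2:13, N3:44, N4:40 → nearest is N2
(19, 18) — d to each: N1:4, N2:36, N3:3, N4:55 → nearest is N3
(1, 0) — d to each: N1:32, N2:12, N3:33, N4:19 → nearest is N2
(9, -14) — d to each: N1:38, N2:10, N3:39, N4:37 → nearest is N2
(-1, -6) — d to each: N1:40, N2:8, N3:41, N4:19 → nearest is N2
(-7, -20) — d to each: N1:60, N2:28, N3:61, N4:27 → nearest is N4
(-4, -16) — d to each: N1:53, N2:21, N3:54, N4:26 → nearest is N2
1 of the 7 points has N3 as nearest.

1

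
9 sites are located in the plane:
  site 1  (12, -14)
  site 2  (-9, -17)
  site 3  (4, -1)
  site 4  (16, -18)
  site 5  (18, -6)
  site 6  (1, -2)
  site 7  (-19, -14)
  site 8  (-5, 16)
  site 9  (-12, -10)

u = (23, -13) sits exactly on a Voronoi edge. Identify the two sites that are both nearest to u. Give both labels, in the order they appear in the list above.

Squared distances from u to each site:
d²(u, site 1) = (23−12)² + (-13−(-14))² = 121 + 1 = 122
d²(u, site 2) = (23−(-9))² + (-13−(-17))² = 1024 + 16 = 1040
d²(u, site 3) = (23−4)² + (-13−(-1))² = 361 + 144 = 505
d²(u, site 4) = (23−16)² + (-13−(-18))² = 49 + 25 = 74
d²(u, site 5) = (23−18)² + (-13−(-6))² = 25 + 49 = 74
d²(u, site 6) = (23−1)² + (-13−(-2))² = 484 + 121 = 605
d²(u, site 7) = (23−(-19))² + (-13−(-14))² = 1764 + 1 = 1765
d²(u, site 8) = (23−(-5))² + (-13−16)² = 784 + 841 = 1625
d²(u, site 9) = (23−(-12))² + (-13−(-10))² = 1225 + 9 = 1234
u is equidistant from site 4 and site 5 (both at squared distance 74), and every other site is strictly farther — so u lies on the site 4–site 5 Voronoi edge.

site 4 and site 5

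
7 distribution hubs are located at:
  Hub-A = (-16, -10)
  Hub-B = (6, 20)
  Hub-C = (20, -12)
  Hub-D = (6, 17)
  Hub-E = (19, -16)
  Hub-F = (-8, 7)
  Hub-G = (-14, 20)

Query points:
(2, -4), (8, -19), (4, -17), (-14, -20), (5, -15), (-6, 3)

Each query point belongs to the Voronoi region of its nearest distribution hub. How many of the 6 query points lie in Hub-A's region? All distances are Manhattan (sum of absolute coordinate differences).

(2, -4) — d to each: Hub-A:24, Hub-B:28, Hub-C:26, Hub-D:25, Hub-E:29, Hub-F:21, Hub-G:40 → nearest is Hub-F
(8, -19) — d to each: Hub-A:33, Hub-B:41, Hub-C:19, Hub-D:38, Hub-E:14, Hub-F:42, Hub-G:61 → nearest is Hub-E
(4, -17) — d to each: Hub-A:27, Hub-B:39, Hub-C:21, Hub-D:36, Hub-E:16, Hub-F:36, Hub-G:55 → nearest is Hub-E
(-14, -20) — d to each: Hub-A:12, Hub-B:60, Hub-C:42, Hub-D:57, Hub-E:37, Hub-F:33, Hub-G:40 → nearest is Hub-A
(5, -15) — d to each: Hub-A:26, Hub-B:36, Hub-C:18, Hub-D:33, Hub-E:15, Hub-F:35, Hub-G:54 → nearest is Hub-E
(-6, 3) — d to each: Hub-A:23, Hub-B:29, Hub-C:41, Hub-D:26, Hub-E:44, Hub-F:6, Hub-G:25 → nearest is Hub-F
1 of the 6 points has Hub-A as nearest.

1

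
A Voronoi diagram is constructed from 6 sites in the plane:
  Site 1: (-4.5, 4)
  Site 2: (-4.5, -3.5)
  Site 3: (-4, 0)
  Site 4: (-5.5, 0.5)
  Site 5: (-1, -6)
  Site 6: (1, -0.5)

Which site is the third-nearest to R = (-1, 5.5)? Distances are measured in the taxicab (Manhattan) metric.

Site 3

d(R, Site 1) = 3.5 + 1.5 = 5
d(R, Site 2) = 3.5 + 9 = 12.5
d(R, Site 3) = 3 + 5.5 = 8.5
d(R, Site 4) = 4.5 + 5 = 9.5
d(R, Site 5) = 0 + 11.5 = 11.5
d(R, Site 6) = 2 + 6 = 8
Sorted ascending: Site 1, Site 6, Site 3, Site 4, … — the third-nearest is Site 3.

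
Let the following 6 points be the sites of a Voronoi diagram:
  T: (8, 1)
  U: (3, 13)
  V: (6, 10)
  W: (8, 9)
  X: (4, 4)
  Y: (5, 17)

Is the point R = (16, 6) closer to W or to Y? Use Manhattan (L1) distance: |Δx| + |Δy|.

W

d(R,W) = |16−8| + |6−9| = 8 + 3 = 11
d(R,Y) = |16−5| + |6−17| = 11 + 11 = 22
11 < 22, so W is closer.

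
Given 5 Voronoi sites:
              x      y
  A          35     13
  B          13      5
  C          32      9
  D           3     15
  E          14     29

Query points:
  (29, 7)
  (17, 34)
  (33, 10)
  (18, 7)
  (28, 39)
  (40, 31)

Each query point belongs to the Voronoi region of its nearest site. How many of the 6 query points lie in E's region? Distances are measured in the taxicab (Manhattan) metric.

(29, 7) — d to each: A:12, B:18, C:5, D:34, E:37 → nearest is C
(17, 34) — d to each: A:39, B:33, C:40, D:33, E:8 → nearest is E
(33, 10) — d to each: A:5, B:25, C:2, D:35, E:38 → nearest is C
(18, 7) — d to each: A:23, B:7, C:16, D:23, E:26 → nearest is B
(28, 39) — d to each: A:33, B:49, C:34, D:49, E:24 → nearest is E
(40, 31) — d to each: A:23, B:53, C:30, D:53, E:28 → nearest is A
2 of the 6 points have E as nearest.

2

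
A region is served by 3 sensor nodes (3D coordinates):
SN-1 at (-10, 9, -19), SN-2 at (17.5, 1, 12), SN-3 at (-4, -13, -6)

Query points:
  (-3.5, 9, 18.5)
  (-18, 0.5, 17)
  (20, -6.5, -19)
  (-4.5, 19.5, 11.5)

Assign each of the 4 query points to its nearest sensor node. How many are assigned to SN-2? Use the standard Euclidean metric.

(-3.5, 9, 18.5) — d² to each: SN-1:1448.5, SN-2:547.25, SN-3:1084.5 → nearest is SN-2
(-18, 0.5, 17) — d² to each: SN-1:1432.25, SN-2:1285.5, SN-3:907.25 → nearest is SN-3
(20, -6.5, -19) — d² to each: SN-1:1140.25, SN-2:1023.5, SN-3:787.25 → nearest is SN-3
(-4.5, 19.5, 11.5) — d² to each: SN-1:1070.75, SN-2:826.5, SN-3:1362.75 → nearest is SN-2
2 of the 4 points have SN-2 as nearest.

2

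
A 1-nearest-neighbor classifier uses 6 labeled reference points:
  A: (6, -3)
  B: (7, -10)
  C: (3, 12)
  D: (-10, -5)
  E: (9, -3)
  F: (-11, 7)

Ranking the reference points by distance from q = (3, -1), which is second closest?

E

Squared Euclidean distances:
|qA|² = (3−6)² + (-1−(-3))² = 9 + 4 = 13
|qB|² = (3−7)² + (-1−(-10))² = 16 + 81 = 97
|qC|² = (3−3)² + (-1−12)² = 0 + 169 = 169
|qD|² = (3−(-10))² + (-1−(-5))² = 169 + 16 = 185
|qE|² = (3−9)² + (-1−(-3))² = 36 + 4 = 40
|qF|² = (3−(-11))² + (-1−7)² = 196 + 64 = 260
Sorted ascending: A, E, B, … — the second-nearest is E.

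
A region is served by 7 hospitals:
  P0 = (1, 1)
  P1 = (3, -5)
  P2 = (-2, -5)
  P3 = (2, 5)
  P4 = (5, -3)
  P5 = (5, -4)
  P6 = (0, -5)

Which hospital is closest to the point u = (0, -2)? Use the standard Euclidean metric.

P6

Since √ is increasing, it suffices to compare squared distances:
|uP0|² = (0−1)² + (-2−1)² = 1 + 9 = 10
|uP1|² = (0−3)² + (-2−(-5))² = 9 + 9 = 18
|uP2|² = (0−(-2))² + (-2−(-5))² = 4 + 9 = 13
|uP3|² = (0−2)² + (-2−5)² = 4 + 49 = 53
|uP4|² = (0−5)² + (-2−(-3))² = 25 + 1 = 26
|uP5|² = (0−5)² + (-2−(-4))² = 25 + 4 = 29
|uP6|² = (0−0)² + (-2−(-5))² = 0 + 9 = 9
Minimum is at P6.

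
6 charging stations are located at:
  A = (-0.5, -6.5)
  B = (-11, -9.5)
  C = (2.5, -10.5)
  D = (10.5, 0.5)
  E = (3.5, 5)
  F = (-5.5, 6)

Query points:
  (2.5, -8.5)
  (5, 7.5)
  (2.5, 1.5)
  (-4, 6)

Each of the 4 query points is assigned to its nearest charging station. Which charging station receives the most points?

(2.5, -8.5) — d² to each: A:13, B:183.25, C:4, D:145, E:183.25, F:274.25 → nearest is C
(5, 7.5) — d² to each: A:226.25, B:545, C:330.25, D:79.25, E:8.5, F:112.5 → nearest is E
(2.5, 1.5) — d² to each: A:73, B:303.25, C:144, D:65, E:13.25, F:84.25 → nearest is E
(-4, 6) — d² to each: A:168.5, B:289.25, C:314.5, D:240.5, E:57.25, F:2.25 → nearest is F
Tally — C:1, E:2, F:1. E captures the most (2).

E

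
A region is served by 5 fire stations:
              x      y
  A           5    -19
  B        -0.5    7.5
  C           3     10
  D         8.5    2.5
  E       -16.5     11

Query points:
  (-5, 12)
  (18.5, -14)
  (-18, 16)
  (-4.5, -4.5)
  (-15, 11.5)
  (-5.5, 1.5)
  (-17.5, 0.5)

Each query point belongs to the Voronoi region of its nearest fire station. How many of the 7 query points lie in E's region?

3

(-5, 12) — d² to each: A:1061, B:40.5, C:68, D:272.5, E:133.25 → nearest is B
(18.5, -14) — d² to each: A:207.25, B:823.25, C:816.25, D:372.25, E:1850 → nearest is A
(-18, 16) — d² to each: A:1754, B:378.5, C:477, D:884.5, E:27.25 → nearest is E
(-4.5, -4.5) — d² to each: A:300.5, B:160, C:266.5, D:218, E:384.25 → nearest is B
(-15, 11.5) — d² to each: A:1330.25, B:226.25, C:326.25, D:633.25, E:2.5 → nearest is E
(-5.5, 1.5) — d² to each: A:530.5, B:61, C:144.5, D:197, E:211.25 → nearest is B
(-17.5, 0.5) — d² to each: A:886.5, B:338, C:510.5, D:680, E:111.25 → nearest is E
3 of the 7 points have E as nearest.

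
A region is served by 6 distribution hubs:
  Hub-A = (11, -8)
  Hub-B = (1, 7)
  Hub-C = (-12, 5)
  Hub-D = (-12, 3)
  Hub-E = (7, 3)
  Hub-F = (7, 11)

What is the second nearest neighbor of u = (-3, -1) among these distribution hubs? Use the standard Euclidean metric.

Hub-D

Since √ is increasing, it suffices to compare squared distances:
d²(u, Hub-A) = (-3−11)² + (-1−(-8))² = 196 + 49 = 245
d²(u, Hub-B) = (-3−1)² + (-1−7)² = 16 + 64 = 80
d²(u, Hub-C) = (-3−(-12))² + (-1−5)² = 81 + 36 = 117
d²(u, Hub-D) = (-3−(-12))² + (-1−3)² = 81 + 16 = 97
d²(u, Hub-E) = (-3−7)² + (-1−3)² = 100 + 16 = 116
d²(u, Hub-F) = (-3−7)² + (-1−11)² = 100 + 144 = 244
Sorted ascending: Hub-B, Hub-D, Hub-E, … — the second-nearest is Hub-D.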